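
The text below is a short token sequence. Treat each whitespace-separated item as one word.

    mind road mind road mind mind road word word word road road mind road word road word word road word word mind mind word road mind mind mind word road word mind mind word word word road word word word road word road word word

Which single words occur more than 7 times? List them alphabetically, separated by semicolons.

Unigram counts meeting the condition (more than 7 times):
  mind: 12
  road: 13
  word: 20

mind; road; word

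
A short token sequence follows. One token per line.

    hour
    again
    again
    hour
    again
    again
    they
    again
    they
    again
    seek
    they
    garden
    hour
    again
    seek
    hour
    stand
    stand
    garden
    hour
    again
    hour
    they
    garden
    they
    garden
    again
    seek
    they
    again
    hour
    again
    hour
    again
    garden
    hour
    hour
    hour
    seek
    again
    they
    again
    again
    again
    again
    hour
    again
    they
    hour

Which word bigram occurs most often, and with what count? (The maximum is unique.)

Bigram frequencies (highest first):
  hour again: 7
  again again: 5
  again hour: 5
  again they: 4
  they again: 4
  again seek: 3
  … (15 more, each ≤ 3)

"hour again", 7 times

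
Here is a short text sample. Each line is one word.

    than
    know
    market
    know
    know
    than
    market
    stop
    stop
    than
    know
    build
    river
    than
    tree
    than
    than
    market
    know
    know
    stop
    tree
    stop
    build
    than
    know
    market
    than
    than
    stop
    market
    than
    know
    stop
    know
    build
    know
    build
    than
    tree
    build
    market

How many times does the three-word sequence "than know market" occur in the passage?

Scanning the 40 overlapping trigram windows for "than know market":
  position 1–3: than know market
  position 25–27: than know market

2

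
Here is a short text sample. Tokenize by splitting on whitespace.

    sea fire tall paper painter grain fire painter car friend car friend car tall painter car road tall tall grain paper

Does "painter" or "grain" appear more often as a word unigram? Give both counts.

"painter" (3 vs 2)

"painter": 3 occurrences
"grain": 2 occurrences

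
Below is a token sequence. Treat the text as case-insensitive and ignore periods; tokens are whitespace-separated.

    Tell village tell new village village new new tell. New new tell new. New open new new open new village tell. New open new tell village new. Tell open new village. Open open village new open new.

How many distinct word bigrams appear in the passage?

14

37 tokens → 36 bigram windows in total.
Repeated bigrams (each contributes count−1 duplicates):
  open new: 5
  new new: 4
  new open: 4
  new tell: 4
  tell new: 4
  new village: 3
  village new: 3
  tell village: 2
  … (1 more repeated)
22 duplicate windows → 36 − 22 = 14 distinct.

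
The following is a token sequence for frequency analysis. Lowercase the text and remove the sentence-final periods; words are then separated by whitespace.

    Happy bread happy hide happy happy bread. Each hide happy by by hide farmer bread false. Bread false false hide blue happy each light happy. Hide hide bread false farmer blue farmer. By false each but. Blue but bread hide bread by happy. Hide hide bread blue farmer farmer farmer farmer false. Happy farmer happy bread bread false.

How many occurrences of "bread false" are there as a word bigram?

4

Scanning the 57 overlapping bigram windows for "bread false":
  position 15–16: bread false
  position 17–18: bread false
  position 28–29: bread false
  position 57–58: bread false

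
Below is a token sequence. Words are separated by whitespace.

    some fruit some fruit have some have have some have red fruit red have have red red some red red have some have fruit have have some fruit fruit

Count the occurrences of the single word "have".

10

Scanning the 29 tokens for "have":
  position 5: have
  position 7: have
  position 8: have
  position 10: have
  position 14: have
  position 15: have
  position 21: have
  position 23: have
  position 25: have
  position 26: have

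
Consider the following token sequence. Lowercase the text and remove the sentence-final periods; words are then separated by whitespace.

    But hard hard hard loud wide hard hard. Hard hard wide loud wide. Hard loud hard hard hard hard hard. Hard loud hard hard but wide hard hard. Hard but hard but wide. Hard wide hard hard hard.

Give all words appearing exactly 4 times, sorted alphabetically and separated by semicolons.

Unigram counts meeting the condition (exactly 4 times):
  but: 4
  loud: 4

but; loud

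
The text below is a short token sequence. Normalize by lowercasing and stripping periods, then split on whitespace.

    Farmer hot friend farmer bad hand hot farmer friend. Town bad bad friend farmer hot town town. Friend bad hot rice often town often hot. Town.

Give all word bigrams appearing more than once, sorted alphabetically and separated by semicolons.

farmer hot; friend farmer; hot town

Bigram counts meeting the condition (more than once):
  farmer hot: 2
  friend farmer: 2
  hot town: 2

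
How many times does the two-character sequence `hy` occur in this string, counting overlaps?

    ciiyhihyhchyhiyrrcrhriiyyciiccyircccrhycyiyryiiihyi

Sliding a length-2 window over the 51 characters (50 positions):
  position 7–8: hy
  position 11–12: hy
  position 38–39: hy
  position 49–50: hy

4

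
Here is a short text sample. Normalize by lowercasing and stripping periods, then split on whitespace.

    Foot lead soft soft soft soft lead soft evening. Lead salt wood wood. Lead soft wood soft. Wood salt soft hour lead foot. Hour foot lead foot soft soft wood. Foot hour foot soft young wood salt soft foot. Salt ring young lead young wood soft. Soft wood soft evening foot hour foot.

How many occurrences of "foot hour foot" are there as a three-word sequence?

Scanning the 51 overlapping trigram windows for "foot hour foot":
  position 23–25: foot hour foot
  position 31–33: foot hour foot
  position 51–53: foot hour foot

3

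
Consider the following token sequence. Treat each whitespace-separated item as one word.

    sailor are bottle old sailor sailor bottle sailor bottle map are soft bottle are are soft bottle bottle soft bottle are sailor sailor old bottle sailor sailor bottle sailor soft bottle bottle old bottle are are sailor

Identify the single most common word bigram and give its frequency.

"soft bottle", 4 times

Bigram frequencies (highest first):
  soft bottle: 4
  sailor sailor: 3
  sailor bottle: 3
  bottle sailor: 3
  bottle are: 3
  bottle old: 2
  … (13 more, each ≤ 2)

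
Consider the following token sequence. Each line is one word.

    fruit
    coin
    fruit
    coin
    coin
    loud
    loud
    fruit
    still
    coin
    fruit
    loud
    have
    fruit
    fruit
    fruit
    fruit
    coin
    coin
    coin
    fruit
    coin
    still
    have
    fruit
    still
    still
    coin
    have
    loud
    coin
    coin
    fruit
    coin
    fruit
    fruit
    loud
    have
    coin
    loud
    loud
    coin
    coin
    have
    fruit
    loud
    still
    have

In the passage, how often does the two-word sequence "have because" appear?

0

Scanning the 47 overlapping bigram windows for "have because":
  (none found)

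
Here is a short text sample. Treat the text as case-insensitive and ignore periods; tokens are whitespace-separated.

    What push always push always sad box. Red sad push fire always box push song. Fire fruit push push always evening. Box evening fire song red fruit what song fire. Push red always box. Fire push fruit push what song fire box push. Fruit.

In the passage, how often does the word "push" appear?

Scanning the 44 tokens for "push":
  position 2: push
  position 4: push
  position 10: push
  position 14: push
  position 18: push
  position 19: push
  position 31: push
  position 36: push
  position 38: push
  position 43: push

10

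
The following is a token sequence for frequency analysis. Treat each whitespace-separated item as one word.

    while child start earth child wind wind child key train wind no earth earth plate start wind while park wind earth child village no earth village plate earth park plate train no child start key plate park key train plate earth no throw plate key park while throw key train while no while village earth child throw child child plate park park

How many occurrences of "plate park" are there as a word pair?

2

Scanning the 61 overlapping bigram windows for "plate park":
  position 36–37: plate park
  position 60–61: plate park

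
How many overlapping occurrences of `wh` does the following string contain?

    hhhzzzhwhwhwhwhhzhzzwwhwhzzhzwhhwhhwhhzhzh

Sliding a length-2 window over the 42 characters (41 positions):
  position 8–9: wh
  position 10–11: wh
  position 12–13: wh
  position 14–15: wh
  position 22–23: wh
  position 24–25: wh
  position 30–31: wh
  position 33–34: wh
  position 36–37: wh

9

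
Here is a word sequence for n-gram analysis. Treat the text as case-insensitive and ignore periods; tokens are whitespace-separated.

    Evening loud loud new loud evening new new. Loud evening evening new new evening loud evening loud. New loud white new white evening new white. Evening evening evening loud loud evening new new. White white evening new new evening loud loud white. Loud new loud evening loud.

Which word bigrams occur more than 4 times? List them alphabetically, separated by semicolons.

evening loud; evening new; loud evening

Bigram counts meeting the condition (more than 4 times):
  evening loud: 6
  evening new: 5
  loud evening: 5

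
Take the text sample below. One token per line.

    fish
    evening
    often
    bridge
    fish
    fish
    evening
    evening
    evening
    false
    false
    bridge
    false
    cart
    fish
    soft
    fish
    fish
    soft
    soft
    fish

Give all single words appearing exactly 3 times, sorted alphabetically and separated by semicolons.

false; soft

Unigram counts meeting the condition (exactly 3 times):
  false: 3
  soft: 3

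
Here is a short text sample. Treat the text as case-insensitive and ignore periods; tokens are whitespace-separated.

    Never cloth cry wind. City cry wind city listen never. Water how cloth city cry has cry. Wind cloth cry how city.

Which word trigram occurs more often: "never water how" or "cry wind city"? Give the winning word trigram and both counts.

"cry wind city" (2 vs 1)

"never water how": 1 occurrence
"cry wind city": 2 occurrences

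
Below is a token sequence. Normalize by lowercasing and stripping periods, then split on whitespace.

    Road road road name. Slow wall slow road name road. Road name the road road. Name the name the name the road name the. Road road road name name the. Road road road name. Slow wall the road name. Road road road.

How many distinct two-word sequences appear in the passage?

42 tokens → 41 bigram windows in total.
Repeated bigrams (each contributes count−1 duplicates):
  road road: 10
  road name: 8
  name the: 6
  the road: 5
  name road: 2
  name slow: 2
  slow wall: 2
  the name: 2
29 duplicate windows → 41 − 29 = 12 distinct.

12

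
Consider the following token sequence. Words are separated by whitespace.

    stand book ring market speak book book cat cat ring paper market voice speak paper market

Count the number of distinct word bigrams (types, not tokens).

14

16 tokens → 15 bigram windows in total.
Repeated bigrams (each contributes count−1 duplicates):
  paper market: 2
1 duplicate windows → 15 − 1 = 14 distinct.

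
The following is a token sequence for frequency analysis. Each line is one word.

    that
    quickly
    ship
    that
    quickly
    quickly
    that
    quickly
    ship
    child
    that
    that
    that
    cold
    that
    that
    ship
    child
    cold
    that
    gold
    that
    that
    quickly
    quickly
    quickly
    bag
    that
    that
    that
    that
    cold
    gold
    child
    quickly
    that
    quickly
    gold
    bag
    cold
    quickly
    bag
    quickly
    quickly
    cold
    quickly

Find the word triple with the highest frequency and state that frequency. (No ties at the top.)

Trigram frequencies (highest first):
  that that that: 3
  that quickly ship: 2
  that quickly quickly: 2
  quickly that quickly: 2
  that that cold: 2
  quickly ship that: 1
  … (32 more, each ≤ 1)

"that that that", 3 times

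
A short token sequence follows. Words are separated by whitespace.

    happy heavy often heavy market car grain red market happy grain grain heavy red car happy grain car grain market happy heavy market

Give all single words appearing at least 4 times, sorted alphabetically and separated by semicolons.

Unigram counts meeting the condition (at least 4 times):
  grain: 5
  happy: 4
  heavy: 4
  market: 4

grain; happy; heavy; market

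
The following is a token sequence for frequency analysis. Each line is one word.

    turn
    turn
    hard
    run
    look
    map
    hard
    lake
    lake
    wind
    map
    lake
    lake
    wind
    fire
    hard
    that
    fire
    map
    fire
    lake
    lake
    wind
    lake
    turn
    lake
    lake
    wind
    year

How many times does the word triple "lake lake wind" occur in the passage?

Scanning the 27 overlapping trigram windows for "lake lake wind":
  position 8–10: lake lake wind
  position 12–14: lake lake wind
  position 21–23: lake lake wind
  position 26–28: lake lake wind

4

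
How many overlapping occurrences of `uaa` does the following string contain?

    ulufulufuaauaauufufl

Sliding a length-3 window over the 20 characters (18 positions):
  position 9–11: uaa
  position 12–14: uaa

2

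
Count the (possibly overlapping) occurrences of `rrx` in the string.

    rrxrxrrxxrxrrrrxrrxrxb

Sliding a length-3 window over the 22 characters (20 positions):
  position 1–3: rrx
  position 6–8: rrx
  position 14–16: rrx
  position 17–19: rrx

4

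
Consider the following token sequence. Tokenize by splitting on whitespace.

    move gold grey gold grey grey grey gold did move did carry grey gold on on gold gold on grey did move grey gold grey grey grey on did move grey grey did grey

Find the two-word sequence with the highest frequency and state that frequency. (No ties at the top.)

"grey grey", 5 times

Bigram frequencies (highest first):
  grey grey: 5
  grey gold: 4
  gold grey: 3
  did move: 3
  gold on: 2
  grey did: 2
  … (13 more, each ≤ 2)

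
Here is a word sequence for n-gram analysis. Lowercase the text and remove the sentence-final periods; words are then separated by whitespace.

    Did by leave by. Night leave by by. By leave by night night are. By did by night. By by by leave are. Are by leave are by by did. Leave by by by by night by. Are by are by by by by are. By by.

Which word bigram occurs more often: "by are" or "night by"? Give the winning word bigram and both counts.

"by are": 3 occurrences
"night by": 2 occurrences

"by are" (3 vs 2)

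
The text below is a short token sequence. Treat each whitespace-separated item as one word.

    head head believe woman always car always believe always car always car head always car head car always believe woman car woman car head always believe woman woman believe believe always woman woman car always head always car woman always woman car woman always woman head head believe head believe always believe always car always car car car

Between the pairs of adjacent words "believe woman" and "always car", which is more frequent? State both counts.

"believe woman": 3 occurrences
"always car": 7 occurrences

"always car" (7 vs 3)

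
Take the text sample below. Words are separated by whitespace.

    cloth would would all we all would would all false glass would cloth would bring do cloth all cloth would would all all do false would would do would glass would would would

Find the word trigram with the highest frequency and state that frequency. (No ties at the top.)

"would would all", 3 times

Trigram frequencies (highest first):
  would would all: 3
  cloth would would: 2
  would all we: 1
  all we all: 1
  we all would: 1
  all would would: 1
  … (22 more, each ≤ 1)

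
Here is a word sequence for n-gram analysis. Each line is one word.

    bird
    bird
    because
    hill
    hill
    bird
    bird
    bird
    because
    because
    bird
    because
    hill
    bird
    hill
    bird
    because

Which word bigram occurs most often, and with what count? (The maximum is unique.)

Bigram frequencies (highest first):
  bird because: 4
  bird bird: 3
  hill bird: 3
  because hill: 2
  hill hill: 1
  because because: 1
  … (2 more, each ≤ 1)

"bird because", 4 times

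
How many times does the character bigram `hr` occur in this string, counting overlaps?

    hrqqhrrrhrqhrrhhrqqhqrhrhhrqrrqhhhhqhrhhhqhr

9

Sliding a length-2 window over the 44 characters (43 positions):
  position 1–2: hr
  position 5–6: hr
  position 9–10: hr
  position 12–13: hr
  position 16–17: hr
  position 23–24: hr
  position 26–27: hr
  position 37–38: hr
  position 43–44: hr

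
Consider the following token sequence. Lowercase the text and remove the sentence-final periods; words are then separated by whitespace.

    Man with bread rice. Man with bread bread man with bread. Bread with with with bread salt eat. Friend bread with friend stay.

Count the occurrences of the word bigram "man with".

3

Scanning the 22 overlapping bigram windows for "man with":
  position 1–2: man with
  position 5–6: man with
  position 9–10: man with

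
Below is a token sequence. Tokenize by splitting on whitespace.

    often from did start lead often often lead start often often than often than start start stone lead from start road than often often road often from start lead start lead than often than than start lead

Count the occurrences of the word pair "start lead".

Scanning the 36 overlapping bigram windows for "start lead":
  position 4–5: start lead
  position 28–29: start lead
  position 30–31: start lead
  position 36–37: start lead

4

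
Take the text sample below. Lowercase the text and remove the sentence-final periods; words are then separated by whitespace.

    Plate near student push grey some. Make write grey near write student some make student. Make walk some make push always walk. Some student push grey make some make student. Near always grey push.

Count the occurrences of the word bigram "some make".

Scanning the 33 overlapping bigram windows for "some make":
  position 6–7: some make
  position 13–14: some make
  position 18–19: some make
  position 28–29: some make

4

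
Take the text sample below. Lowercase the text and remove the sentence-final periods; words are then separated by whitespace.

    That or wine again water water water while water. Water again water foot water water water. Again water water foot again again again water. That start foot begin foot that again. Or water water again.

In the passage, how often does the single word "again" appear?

8

Scanning the 35 tokens for "again":
  position 4: again
  position 11: again
  position 17: again
  position 21: again
  position 22: again
  position 23: again
  position 31: again
  position 35: again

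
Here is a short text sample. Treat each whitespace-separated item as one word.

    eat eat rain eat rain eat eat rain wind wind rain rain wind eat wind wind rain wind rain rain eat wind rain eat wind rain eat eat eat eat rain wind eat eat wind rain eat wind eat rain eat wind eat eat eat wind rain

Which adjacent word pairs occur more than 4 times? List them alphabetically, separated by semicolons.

Bigram counts meeting the condition (more than 4 times):
  eat eat: 8
  eat rain: 5
  eat wind: 7
  rain eat: 7
  wind rain: 7

eat eat; eat rain; eat wind; rain eat; wind rain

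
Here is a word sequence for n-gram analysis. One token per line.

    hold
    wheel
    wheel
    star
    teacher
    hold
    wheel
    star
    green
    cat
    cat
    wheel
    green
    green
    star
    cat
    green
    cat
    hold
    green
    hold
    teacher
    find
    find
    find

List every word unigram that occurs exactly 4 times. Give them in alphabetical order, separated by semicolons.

Unigram counts meeting the condition (exactly 4 times):
  cat: 4
  hold: 4
  wheel: 4

cat; hold; wheel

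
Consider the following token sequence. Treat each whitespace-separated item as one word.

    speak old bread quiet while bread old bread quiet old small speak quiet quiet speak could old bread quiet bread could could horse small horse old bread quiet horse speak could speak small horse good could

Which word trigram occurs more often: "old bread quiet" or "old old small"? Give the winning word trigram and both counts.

"old bread quiet" (4 vs 0)

"old bread quiet": 4 occurrences
"old old small": 0 occurrences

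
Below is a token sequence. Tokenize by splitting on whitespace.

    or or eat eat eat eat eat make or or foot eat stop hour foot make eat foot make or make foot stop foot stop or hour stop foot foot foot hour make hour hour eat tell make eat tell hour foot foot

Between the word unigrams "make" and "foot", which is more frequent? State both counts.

"foot" (10 vs 6)

"make": 6 occurrences
"foot": 10 occurrences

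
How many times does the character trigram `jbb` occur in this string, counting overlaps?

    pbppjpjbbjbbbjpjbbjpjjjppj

3

Sliding a length-3 window over the 26 characters (24 positions):
  position 7–9: jbb
  position 10–12: jbb
  position 16–18: jbb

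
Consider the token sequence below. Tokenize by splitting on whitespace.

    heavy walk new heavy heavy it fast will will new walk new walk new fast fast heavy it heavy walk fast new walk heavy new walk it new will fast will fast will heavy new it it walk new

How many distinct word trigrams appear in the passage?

39 tokens → 37 trigram windows in total.
Repeated trigrams (each contributes count−1 duplicates):
  new walk new: 2
  will fast will: 2
2 duplicate windows → 37 − 2 = 35 distinct.

35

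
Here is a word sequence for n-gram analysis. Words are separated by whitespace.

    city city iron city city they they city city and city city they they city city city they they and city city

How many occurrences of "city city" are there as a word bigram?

Scanning the 21 overlapping bigram windows for "city city":
  position 1–2: city city
  position 4–5: city city
  position 8–9: city city
  position 11–12: city city
  position 15–16: city city
  position 16–17: city city
  position 21–22: city city

7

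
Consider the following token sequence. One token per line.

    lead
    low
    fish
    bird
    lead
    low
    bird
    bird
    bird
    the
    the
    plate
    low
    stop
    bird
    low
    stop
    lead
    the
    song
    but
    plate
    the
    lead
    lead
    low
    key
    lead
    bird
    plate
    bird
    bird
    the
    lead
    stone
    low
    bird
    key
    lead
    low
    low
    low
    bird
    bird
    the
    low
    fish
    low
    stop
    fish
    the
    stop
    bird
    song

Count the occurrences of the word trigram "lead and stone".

Scanning the 52 overlapping trigram windows for "lead and stone":
  (none found)

0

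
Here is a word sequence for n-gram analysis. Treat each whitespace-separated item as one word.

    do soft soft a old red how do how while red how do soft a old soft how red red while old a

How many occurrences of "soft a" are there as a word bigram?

2

Scanning the 22 overlapping bigram windows for "soft a":
  position 3–4: soft a
  position 14–15: soft a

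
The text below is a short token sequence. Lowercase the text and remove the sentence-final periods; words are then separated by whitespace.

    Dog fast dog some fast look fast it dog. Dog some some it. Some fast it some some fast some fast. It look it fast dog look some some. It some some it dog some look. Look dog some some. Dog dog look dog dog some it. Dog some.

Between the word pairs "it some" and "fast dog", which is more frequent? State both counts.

"it some": 3 occurrences
"fast dog": 2 occurrences

"it some" (3 vs 2)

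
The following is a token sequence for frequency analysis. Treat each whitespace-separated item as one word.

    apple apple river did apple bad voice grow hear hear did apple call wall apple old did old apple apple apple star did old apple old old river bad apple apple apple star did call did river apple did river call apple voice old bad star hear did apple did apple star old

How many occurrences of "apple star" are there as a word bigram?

3

Scanning the 52 overlapping bigram windows for "apple star":
  position 21–22: apple star
  position 32–33: apple star
  position 51–52: apple star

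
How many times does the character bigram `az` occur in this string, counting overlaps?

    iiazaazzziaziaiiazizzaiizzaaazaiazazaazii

Sliding a length-2 window over the 41 characters (40 positions):
  position 3–4: az
  position 6–7: az
  position 11–12: az
  position 17–18: az
  position 29–30: az
  position 33–34: az
  position 35–36: az
  position 38–39: az

8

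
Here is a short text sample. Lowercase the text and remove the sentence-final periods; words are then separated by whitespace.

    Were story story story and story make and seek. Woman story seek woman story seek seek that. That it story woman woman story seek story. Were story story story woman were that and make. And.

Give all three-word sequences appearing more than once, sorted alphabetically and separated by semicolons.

seek woman story; story story story; were story story; woman story seek

Trigram counts meeting the condition (more than once):
  seek woman story: 2
  story story story: 2
  were story story: 2
  woman story seek: 3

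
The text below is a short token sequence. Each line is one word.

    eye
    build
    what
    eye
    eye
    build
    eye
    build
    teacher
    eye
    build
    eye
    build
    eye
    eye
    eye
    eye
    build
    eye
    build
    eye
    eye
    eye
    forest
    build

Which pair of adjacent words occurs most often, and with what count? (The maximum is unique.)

Bigram frequencies (highest first):
  eye build: 7
  eye eye: 6
  build eye: 5
  build what: 1
  what eye: 1
  build teacher: 1
  … (3 more, each ≤ 1)

"eye build", 7 times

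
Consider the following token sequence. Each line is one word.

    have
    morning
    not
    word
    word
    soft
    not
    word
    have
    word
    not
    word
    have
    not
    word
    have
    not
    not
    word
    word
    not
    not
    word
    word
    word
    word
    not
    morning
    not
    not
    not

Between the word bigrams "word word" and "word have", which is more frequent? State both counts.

"word word": 5 occurrences
"word have": 3 occurrences

"word word" (5 vs 3)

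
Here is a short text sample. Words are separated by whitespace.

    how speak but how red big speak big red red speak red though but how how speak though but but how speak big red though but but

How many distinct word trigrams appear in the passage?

27 tokens → 25 trigram windows in total.
Repeated trigrams (each contributes count−1 duplicates):
  red though but: 2
  speak big red: 2
  though but but: 2
3 duplicate windows → 25 − 3 = 22 distinct.

22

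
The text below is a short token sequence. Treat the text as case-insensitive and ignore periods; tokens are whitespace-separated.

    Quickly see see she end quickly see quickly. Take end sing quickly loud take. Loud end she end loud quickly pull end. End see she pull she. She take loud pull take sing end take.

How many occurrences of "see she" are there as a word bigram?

2

Scanning the 34 overlapping bigram windows for "see she":
  position 3–4: see she
  position 24–25: see she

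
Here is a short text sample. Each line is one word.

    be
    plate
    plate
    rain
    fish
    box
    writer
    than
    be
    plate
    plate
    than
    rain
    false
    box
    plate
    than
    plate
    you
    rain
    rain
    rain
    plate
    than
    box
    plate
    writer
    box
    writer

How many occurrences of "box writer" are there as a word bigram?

Scanning the 28 overlapping bigram windows for "box writer":
  position 6–7: box writer
  position 28–29: box writer

2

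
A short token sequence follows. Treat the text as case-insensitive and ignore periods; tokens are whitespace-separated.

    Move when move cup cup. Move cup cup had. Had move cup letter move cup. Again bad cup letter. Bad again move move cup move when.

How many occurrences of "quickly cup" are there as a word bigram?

Scanning the 25 overlapping bigram windows for "quickly cup":
  (none found)

0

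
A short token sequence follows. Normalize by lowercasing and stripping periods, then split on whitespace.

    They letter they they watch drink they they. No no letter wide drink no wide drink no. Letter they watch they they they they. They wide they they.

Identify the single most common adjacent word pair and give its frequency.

Bigram frequencies (highest first):
  they they: 7
  letter they: 2
  they watch: 2
  no letter: 2
  wide drink: 2
  drink no: 2
  … (10 more, each ≤ 1)

"they they", 7 times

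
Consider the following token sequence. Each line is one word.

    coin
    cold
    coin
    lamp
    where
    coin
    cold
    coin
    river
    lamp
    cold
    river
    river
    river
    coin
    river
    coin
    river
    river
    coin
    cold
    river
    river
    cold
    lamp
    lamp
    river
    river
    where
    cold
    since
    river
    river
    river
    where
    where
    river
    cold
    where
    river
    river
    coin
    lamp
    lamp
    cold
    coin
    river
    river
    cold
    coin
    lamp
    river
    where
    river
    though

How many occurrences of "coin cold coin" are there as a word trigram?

Scanning the 53 overlapping trigram windows for "coin cold coin":
  position 1–3: coin cold coin
  position 6–8: coin cold coin

2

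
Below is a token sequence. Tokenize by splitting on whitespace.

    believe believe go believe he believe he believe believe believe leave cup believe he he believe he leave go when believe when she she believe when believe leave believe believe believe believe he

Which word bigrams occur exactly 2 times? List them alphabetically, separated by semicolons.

believe leave; believe when; when believe

Bigram counts meeting the condition (exactly 2 times):
  believe leave: 2
  believe when: 2
  when believe: 2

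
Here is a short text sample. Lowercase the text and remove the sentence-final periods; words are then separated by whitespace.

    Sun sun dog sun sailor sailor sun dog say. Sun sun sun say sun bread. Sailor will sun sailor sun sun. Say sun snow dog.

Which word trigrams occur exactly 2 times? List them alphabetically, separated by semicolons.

Trigram counts meeting the condition (exactly 2 times):
  sun say sun: 2
  sun sun say: 2

sun say sun; sun sun say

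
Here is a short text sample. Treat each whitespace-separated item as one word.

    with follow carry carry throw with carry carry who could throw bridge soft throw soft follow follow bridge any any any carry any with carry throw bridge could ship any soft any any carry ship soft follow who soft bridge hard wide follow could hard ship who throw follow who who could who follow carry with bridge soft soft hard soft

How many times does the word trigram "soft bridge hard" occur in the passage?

Scanning the 59 overlapping trigram windows for "soft bridge hard":
  position 39–41: soft bridge hard

1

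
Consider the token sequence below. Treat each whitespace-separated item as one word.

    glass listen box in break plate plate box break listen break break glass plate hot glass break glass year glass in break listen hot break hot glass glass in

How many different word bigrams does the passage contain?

29 tokens → 28 bigram windows in total.
Repeated bigrams (each contributes count−1 duplicates):
  break glass: 2
  break listen: 2
  glass in: 2
  hot glass: 2
  in break: 2
5 duplicate windows → 28 − 5 = 23 distinct.

23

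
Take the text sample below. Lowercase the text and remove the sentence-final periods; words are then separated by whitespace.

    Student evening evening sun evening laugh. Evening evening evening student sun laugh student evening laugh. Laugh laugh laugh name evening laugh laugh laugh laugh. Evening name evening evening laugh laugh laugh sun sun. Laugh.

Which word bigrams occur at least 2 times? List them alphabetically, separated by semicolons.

evening evening; evening laugh; laugh evening; laugh laugh; name evening; student evening; sun laugh

Bigram counts meeting the condition (at least 2 times):
  evening evening: 4
  evening laugh: 4
  laugh evening: 2
  laugh laugh: 8
  name evening: 2
  student evening: 2
  sun laugh: 2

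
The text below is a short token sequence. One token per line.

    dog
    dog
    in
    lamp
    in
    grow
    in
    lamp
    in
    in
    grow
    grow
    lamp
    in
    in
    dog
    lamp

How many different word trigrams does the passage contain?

17 tokens → 15 trigram windows in total.
Repeated trigrams (each contributes count−1 duplicates):
  in lamp in: 2
  lamp in in: 2
2 duplicate windows → 15 − 2 = 13 distinct.

13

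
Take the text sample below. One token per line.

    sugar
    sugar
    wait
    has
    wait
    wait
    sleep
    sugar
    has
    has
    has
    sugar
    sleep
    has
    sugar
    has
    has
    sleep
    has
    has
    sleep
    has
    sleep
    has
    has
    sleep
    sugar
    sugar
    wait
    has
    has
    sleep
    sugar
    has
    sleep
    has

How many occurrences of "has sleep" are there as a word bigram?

6

Scanning the 35 overlapping bigram windows for "has sleep":
  position 17–18: has sleep
  position 20–21: has sleep
  position 22–23: has sleep
  position 25–26: has sleep
  position 31–32: has sleep
  position 34–35: has sleep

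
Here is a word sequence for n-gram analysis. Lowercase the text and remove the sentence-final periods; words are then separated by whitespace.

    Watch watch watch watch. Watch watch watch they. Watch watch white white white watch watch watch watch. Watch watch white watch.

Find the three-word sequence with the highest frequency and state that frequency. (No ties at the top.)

Trigram frequencies (highest first):
  watch watch watch: 9
  watch watch white: 2
  watch watch they: 1
  watch they watch: 1
  they watch watch: 1
  watch white white: 1
  … (4 more, each ≤ 1)

"watch watch watch", 9 times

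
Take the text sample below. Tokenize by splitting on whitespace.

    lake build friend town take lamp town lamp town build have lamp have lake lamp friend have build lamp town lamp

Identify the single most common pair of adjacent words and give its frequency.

Bigram frequencies (highest first):
  lamp town: 3
  town lamp: 2
  lake build: 1
  build friend: 1
  friend town: 1
  town take: 1
  … (11 more, each ≤ 1)

"lamp town", 3 times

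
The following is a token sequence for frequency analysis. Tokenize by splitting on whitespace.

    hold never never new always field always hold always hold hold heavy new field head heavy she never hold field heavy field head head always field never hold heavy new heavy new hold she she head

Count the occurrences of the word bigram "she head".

Scanning the 35 overlapping bigram windows for "she head":
  position 35–36: she head

1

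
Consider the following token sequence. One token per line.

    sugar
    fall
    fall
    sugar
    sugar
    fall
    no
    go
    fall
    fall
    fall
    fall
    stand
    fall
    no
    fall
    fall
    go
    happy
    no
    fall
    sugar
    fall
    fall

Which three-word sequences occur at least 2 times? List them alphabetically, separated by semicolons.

Trigram counts meeting the condition (at least 2 times):
  fall fall fall: 2
  sugar fall fall: 2

fall fall fall; sugar fall fall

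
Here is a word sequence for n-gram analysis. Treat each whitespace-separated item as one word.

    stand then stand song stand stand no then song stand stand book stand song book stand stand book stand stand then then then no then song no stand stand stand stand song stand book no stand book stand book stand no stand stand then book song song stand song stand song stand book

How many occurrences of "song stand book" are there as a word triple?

Scanning the 51 overlapping trigram windows for "song stand book":
  position 32–34: song stand book
  position 51–53: song stand book

2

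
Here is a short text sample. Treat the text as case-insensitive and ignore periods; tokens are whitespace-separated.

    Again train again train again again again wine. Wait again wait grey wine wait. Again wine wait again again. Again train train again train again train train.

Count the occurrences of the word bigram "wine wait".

Scanning the 26 overlapping bigram windows for "wine wait":
  position 8–9: wine wait
  position 13–14: wine wait
  position 16–17: wine wait

3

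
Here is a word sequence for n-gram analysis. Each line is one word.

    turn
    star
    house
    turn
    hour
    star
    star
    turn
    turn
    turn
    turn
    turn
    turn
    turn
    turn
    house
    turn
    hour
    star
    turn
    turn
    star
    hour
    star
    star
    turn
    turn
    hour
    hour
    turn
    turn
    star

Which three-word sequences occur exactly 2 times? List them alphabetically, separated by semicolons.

Trigram counts meeting the condition (exactly 2 times):
  hour star star: 2
  house turn hour: 2
  star star turn: 2
  turn hour star: 2
  turn turn star: 2

hour star star; house turn hour; star star turn; turn hour star; turn turn star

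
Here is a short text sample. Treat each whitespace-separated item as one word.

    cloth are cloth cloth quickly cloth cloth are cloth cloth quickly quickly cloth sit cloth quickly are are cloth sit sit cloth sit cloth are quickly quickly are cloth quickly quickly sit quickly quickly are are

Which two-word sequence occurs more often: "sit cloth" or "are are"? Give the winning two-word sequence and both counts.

"sit cloth" (3 vs 2)

"sit cloth": 3 occurrences
"are are": 2 occurrences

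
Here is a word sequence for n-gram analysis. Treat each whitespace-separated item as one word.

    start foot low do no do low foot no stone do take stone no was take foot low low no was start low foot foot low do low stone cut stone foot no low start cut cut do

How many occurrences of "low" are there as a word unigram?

8

Scanning the 38 tokens for "low":
  position 3: low
  position 7: low
  position 18: low
  position 19: low
  position 23: low
  position 26: low
  position 28: low
  position 34: low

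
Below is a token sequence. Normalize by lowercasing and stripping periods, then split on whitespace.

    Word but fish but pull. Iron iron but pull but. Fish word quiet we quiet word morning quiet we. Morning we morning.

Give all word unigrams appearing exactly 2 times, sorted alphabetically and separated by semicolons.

Unigram counts meeting the condition (exactly 2 times):
  fish: 2
  iron: 2
  pull: 2

fish; iron; pull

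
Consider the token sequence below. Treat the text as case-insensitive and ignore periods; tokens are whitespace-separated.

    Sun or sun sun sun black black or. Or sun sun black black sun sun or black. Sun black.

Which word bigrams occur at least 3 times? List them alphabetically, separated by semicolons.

Bigram counts meeting the condition (at least 3 times):
  sun black: 3
  sun sun: 4

sun black; sun sun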